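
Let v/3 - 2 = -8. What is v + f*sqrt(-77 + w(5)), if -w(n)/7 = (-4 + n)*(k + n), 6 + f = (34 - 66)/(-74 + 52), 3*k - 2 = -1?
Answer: -18 - 350*I*sqrt(21)/33 ≈ -18.0 - 48.603*I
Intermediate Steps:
v = -18 (v = 6 + 3*(-8) = 6 - 24 = -18)
k = 1/3 (k = 2/3 + (1/3)*(-1) = 2/3 - 1/3 = 1/3 ≈ 0.33333)
f = -50/11 (f = -6 + (34 - 66)/(-74 + 52) = -6 - 32/(-22) = -6 - 32*(-1/22) = -6 + 16/11 = -50/11 ≈ -4.5455)
w(n) = -7*(-4 + n)*(1/3 + n)
v + f*sqrt(-77 + w(5)) = -18 - 50*sqrt(-77 + (28/3 - 7*5**2 + (77/3)*5))/11 = -18 - 50*sqrt(-77 + (28/3 - 7*25 + 385/3))/11 = -18 - 50*sqrt(-77 + (28/3 - 175 + 385/3))/11 = -18 - 50*sqrt(-77 - 112/3)/11 = -18 - 350*I*sqrt(21)/33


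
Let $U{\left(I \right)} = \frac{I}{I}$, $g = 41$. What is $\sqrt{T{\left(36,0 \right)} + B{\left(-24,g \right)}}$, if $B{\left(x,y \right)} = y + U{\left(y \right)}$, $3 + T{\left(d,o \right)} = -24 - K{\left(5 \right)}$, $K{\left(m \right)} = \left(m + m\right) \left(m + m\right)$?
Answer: $i \sqrt{85} \approx 9.2195 i$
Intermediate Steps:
$K{\left(m \right)} = 4 m^{2}$ ($K{\left(m \right)} = 2 m 2 m = 4 m^{2}$)
$U{\left(I \right)} = 1$
$T{\left(d,o \right)} = -127$ ($T{\left(d,o \right)} = -3 - \left(24 + 4 \cdot 5^{2}\right) = -3 - \left(24 + 4 \cdot 25\right) = -3 - 124 = -127$)
$B{\left(x,y \right)} = 1 + y$ ($B{\left(x,y \right)} = y + 1 = 1 + y$)
$\sqrt{T{\left(36,0 \right)} + B{\left(-24,g \right)}} = \sqrt{-127 + \left(1 + 41\right)} = \sqrt{-127 + 42} = \sqrt{-85} = i \sqrt{85}$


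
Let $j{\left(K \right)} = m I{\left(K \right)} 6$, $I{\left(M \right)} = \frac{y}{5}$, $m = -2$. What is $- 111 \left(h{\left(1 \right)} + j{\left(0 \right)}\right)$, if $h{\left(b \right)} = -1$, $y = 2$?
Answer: $\frac{3219}{5} \approx 643.8$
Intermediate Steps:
$I{\left(M \right)} = \frac{2}{5}$
$j{\left(K \right)} = - \frac{24}{5}$ ($j{\left(K \right)} = \left(-2\right) \frac{2}{5} \cdot 6 = \left(- \frac{4}{5}\right) 6 = - \frac{24}{5}$)
$- 111 \left(h{\left(1 \right)} + j{\left(0 \right)}\right) = - 111 \left(-1 - \frac{24}{5}\right) = \left(-111\right) \left(- \frac{29}{5}\right) = \frac{3219}{5}$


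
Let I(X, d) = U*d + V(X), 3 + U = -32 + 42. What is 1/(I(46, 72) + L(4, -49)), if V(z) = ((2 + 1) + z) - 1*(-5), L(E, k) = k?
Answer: 1/509 ≈ 0.0019646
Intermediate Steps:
V(z) = 8 + z (V(z) = (3 + z) + 5 = 8 + z)
U = 7 (U = -3 + (-32 + 42) = -3 + 10 = 7)
I(X, d) = 8 + X + 7*d (I(X, d) = 7*d + (8 + X) = 8 + X + 7*d)
1/(I(46, 72) + L(4, -49)) = 1/((8 + 46 + 7*72) - 49) = 1/((8 + 46 + 504) - 49) = 1/(558 - 49) = 1/509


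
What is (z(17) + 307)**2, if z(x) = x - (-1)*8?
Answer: 110224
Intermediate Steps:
z(x) = 8 + x (z(x) = x - 1*(-8) = x + 8 = 8 + x)
(z(17) + 307)**2 = ((8 + 17) + 307)**2 = (25 + 307)**2 = 332**2 = 110224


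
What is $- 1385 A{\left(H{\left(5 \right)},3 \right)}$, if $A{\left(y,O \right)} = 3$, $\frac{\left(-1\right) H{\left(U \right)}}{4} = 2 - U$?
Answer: $-4155$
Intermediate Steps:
$H{\left(U \right)} = -8 + 4 U$ ($H{\left(U \right)} = - 4 \left(2 - U\right) = -8 + 4 U$)
$- 1385 A{\left(H{\left(5 \right)},3 \right)} = \left(-1385\right) 3 = -4155$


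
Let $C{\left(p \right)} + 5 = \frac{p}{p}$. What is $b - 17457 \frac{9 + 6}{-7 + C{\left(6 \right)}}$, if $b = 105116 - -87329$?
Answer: $216250$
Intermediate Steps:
$b = 192445$ ($b = 105116 + 87329 = 192445$)
$C{\left(p \right)} = -4$ ($C{\left(p \right)} = -5 + \frac{p}{p} = -5 + 1 = -4$)
$b - 17457 \frac{9 + 6}{-7 + C{\left(6 \right)}} = 192445 - 17457 \frac{9 + 6}{-7 - 4} = 192445 - 17457 \frac{15}{-11} = 192445 - 17457 \cdot 15 \left(- \frac{1}{11}\right) = 192445 - 17457 \left(- \frac{15}{11}\right) = 192445 - -23805 = 192445 + 23805 = 216250$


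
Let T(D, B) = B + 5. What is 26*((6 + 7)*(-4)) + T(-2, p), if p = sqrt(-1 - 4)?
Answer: -1347 + I*sqrt(5) ≈ -1347.0 + 2.2361*I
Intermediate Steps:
p = I*sqrt(5) (p = sqrt(-5) = I*sqrt(5) ≈ 2.2361*I)
T(D, B) = 5 + B
26*((6 + 7)*(-4)) + T(-2, p) = 26*((6 + 7)*(-4)) + (5 + I*sqrt(5)) = 26*(13*(-4)) + (5 + I*sqrt(5)) = 26*(-52) + (5 + I*sqrt(5)) = -1352 + (5 + I*sqrt(5)) = -1347 + I*sqrt(5)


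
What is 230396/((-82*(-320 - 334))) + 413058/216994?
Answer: 9018253006/1454619279 ≈ 6.1997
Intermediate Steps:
230396/((-82*(-320 - 334))) + 413058/216994 = 230396/((-82*(-654))) + 413058*(1/216994) = 230396/53628 + 206529/108497 = 230396*(1/53628) + 206529/108497 = 57599/13407 + 206529/108497 = 9018253006/1454619279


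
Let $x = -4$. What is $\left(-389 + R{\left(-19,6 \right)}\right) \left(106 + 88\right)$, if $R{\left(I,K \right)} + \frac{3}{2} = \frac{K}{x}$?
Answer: $-76048$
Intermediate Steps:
$R{\left(I,K \right)} = - \frac{3}{2} - \frac{K}{4}$ ($R{\left(I,K \right)} = - \frac{3}{2} + \frac{K}{-4} = - \frac{3}{2} + K \left(- \frac{1}{4}\right) = - \frac{3}{2} - \frac{K}{4}$)
$\left(-389 + R{\left(-19,6 \right)}\right) \left(106 + 88\right) = \left(-389 - 3\right) \left(106 + 88\right) = \left(-389 - 3\right) 194 = \left(-392\right) 194 = -76048$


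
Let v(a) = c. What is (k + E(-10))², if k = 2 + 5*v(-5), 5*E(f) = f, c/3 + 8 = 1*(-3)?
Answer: 27225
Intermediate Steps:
c = -33 (c = -24 + 3*(1*(-3)) = -24 + 3*(-3) = -24 - 9 = -33)
v(a) = -33
E(f) = f/5
k = -163 (k = 2 + 5*(-33) = 2 - 165 = -163)
(k + E(-10))² = (-163 + (⅕)*(-10))² = (-163 - 2)² = (-165)² = 27225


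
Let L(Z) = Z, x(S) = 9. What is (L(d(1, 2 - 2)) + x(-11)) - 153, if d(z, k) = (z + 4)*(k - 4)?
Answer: -164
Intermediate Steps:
d(z, k) = (-4 + k)*(4 + z) (d(z, k) = (4 + z)*(-4 + k) = (-4 + k)*(4 + z))
(L(d(1, 2 - 2)) + x(-11)) - 153 = ((-16 - 4*1 + 4*(2 - 2) + (2 - 2)*1) + 9) - 153 = ((-16 - 4 + 4*0 + 0*1) + 9) - 153 = ((-16 - 4 + 0 + 0) + 9) - 153 = (-20 + 9) - 153 = -11 - 153 = -164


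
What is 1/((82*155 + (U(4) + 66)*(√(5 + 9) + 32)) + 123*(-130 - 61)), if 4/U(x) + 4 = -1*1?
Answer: -43483/377856685 - 326*√14/377856685 ≈ -0.00011831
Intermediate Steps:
U(x) = -⅘ (U(x) = 4/(-4 - 1*1) = 4/(-4 - 1) = 4/(-5) = 4*(-⅕) = -⅘)
1/((82*155 + (U(4) + 66)*(√(5 + 9) + 32)) + 123*(-130 - 61)) = 1/((82*155 + (-⅘ + 66)*(√(5 + 9) + 32)) + 123*(-130 - 61)) = 1/((12710 + 326*(√14 + 32)/5) + 123*(-191)) = 1/((12710 + 326*(32 + √14)/5) - 23493) = 1/((12710 + (10432/5 + 326*√14/5)) - 23493) = 1/((73982/5 + 326*√14/5) - 23493) = 1/(-43483/5 + 326*√14/5)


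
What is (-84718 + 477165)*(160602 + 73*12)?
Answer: 63371556666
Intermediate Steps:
(-84718 + 477165)*(160602 + 73*12) = 392447*(160602 + 876) = 392447*161478 = 63371556666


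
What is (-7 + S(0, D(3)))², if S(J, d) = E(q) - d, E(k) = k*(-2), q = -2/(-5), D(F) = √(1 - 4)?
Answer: 1446/25 + 78*I*√3/5 ≈ 57.84 + 27.02*I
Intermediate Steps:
D(F) = I*√3 (D(F) = √(-3) = I*√3)
q = ⅖ (q = -2*(-⅕) = ⅖ ≈ 0.40000)
E(k) = -2*k
S(J, d) = -⅘ - d (S(J, d) = -2*⅖ - d = -⅘ - d)
(-7 + S(0, D(3)))² = (-7 + (-⅘ - I*√3))² = (-39/5 - I*√3)²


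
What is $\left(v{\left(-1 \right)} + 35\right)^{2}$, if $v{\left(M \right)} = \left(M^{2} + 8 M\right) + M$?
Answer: $729$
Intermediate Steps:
$v{\left(M \right)} = M^{2} + 9 M$
$\left(v{\left(-1 \right)} + 35\right)^{2} = \left(- (9 - 1) + 35\right)^{2} = \left(\left(-1\right) 8 + 35\right)^{2} = \left(-8 + 35\right)^{2} = 27^{2} = 729$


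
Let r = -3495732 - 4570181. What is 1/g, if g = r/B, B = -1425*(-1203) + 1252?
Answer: -1715527/8065913 ≈ -0.21269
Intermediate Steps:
B = 1715527 (B = 1714275 + 1252 = 1715527)
r = -8065913
g = -8065913/1715527 ≈ -4.7017
1/g = 1/(-8065913/1715527) = -1715527/8065913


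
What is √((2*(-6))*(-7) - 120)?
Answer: 6*I ≈ 6.0*I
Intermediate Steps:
√((2*(-6))*(-7) - 120) = √(-12*(-7) - 120) = √(84 - 120) = √(-36) = 6*I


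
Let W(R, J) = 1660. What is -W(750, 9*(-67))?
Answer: -1660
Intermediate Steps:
-W(750, 9*(-67)) = -1*1660 = -1660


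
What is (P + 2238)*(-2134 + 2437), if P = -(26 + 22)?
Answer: 663570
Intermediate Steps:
P = -48 (P = -1*48 = -48)
(P + 2238)*(-2134 + 2437) = (-48 + 2238)*(-2134 + 2437) = 2190*303 = 663570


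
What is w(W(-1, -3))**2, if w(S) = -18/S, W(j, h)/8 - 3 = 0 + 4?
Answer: 81/784 ≈ 0.10332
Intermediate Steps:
W(j, h) = 56 (W(j, h) = 24 + 8*(0 + 4) = 24 + 8*4 = 24 + 32 = 56)
w(W(-1, -3))**2 = (-18/56)**2 = (-18*1/56)**2 = (-9/28)**2 = 81/784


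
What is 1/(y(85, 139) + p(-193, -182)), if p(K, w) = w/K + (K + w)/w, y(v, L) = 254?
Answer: 35126/9027503 ≈ 0.0038910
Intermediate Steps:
p(K, w) = w/K + (K + w)/w
1/(y(85, 139) + p(-193, -182)) = 1/(254 + (1 - 193/(-182) - 182/(-193))) = 1/(254 + (1 - 193*(-1/182) - 182*(-1/193))) = 1/(254 + (1 + 193/182 + 182/193)) = 1/(254 + 105499/35126) = 1/(9027503/35126) = 35126/9027503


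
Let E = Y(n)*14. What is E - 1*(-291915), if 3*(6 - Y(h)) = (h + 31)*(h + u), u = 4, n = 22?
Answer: 856705/3 ≈ 2.8557e+5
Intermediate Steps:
Y(h) = 6 - (4 + h)*(31 + h)/3 (Y(h) = 6 - (h + 31)*(h + 4)/3 = 6 - (31 + h)*(4 + h)/3 = 6 - (4 + h)*(31 + h)/3)
E = -19040/3 (E = (-106/3 - 35/3*22 - 1/3*22**2)*14 = (-106/3 - 770/3 - 1/3*484)*14 = (-106/3 - 770/3 - 484/3)*14 = -1360/3*14 = -19040/3 ≈ -6346.7)
E - 1*(-291915) = -19040/3 - 1*(-291915) = -19040/3 + 291915 = 856705/3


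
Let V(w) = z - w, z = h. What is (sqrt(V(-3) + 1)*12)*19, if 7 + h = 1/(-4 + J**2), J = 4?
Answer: 38*I*sqrt(105) ≈ 389.38*I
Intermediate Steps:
h = -83/12 (h = -7 + 1/(-4 + 4**2) = -7 + 1/(-4 + 16) = -7 + 1/12 = -83/12 ≈ -6.9167)
z = -83/12 ≈ -6.9167
V(w) = -83/12 - w
(sqrt(V(-3) + 1)*12)*19 = (sqrt((-83/12 - 1*(-3)) + 1)*12)*19 = (sqrt((-83/12 + 3) + 1)*12)*19 = (sqrt(-47/12 + 1)*12)*19 = (sqrt(-35/12)*12)*19 = ((I*sqrt(105)/6)*12)*19 = (2*I*sqrt(105))*19 = 38*I*sqrt(105)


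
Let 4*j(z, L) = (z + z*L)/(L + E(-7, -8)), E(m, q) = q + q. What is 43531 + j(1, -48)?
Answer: 11143983/256 ≈ 43531.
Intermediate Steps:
E(m, q) = 2*q
j(z, L) = (z + L*z)/(4*(-16 + L)) (j(z, L) = ((z + z*L)/(L + 2*(-8)))/4 = ((z + L*z)/(L - 16))/4 = ((z + L*z)/(-16 + L))/4 = (z + L*z)/(4*(-16 + L)))
43531 + j(1, -48) = 43531 + (¼)*1*(1 - 48)/(-16 - 48) = 43531 + (¼)*1*(-47)/(-64) = 43531 + (¼)*1*(-1/64)*(-47) = 43531 + 47/256 = 11143983/256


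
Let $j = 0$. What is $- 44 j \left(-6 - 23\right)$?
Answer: $0$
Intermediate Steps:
$- 44 j \left(-6 - 23\right) = \left(-44\right) 0 \left(-6 - 23\right) = 0 \left(-6 - 23\right) = 0 \left(-29\right) = 0$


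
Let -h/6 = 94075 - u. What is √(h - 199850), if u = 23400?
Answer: 10*I*√6239 ≈ 789.87*I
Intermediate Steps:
h = -424050 (h = -6*(94075 - 1*23400) = -6*(94075 - 23400) = -6*70675 = -424050)
√(h - 199850) = √(-424050 - 199850) = √(-623900) = 10*I*√6239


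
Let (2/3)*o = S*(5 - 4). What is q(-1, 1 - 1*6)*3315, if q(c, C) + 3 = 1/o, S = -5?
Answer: -10387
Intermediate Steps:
o = -15/2 (o = 3*(-5*(5 - 4))/2 = 3*(-5*1)/2 = (3/2)*(-5) = -15/2 ≈ -7.5000)
q(c, C) = -47/15 (q(c, C) = -3 + 1/(-15/2) = -3 - 2/15 = -47/15)
q(-1, 1 - 1*6)*3315 = -47/15*3315 = -10387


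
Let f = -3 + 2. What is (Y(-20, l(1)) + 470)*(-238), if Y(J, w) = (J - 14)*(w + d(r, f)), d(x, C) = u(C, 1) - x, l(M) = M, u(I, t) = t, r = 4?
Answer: -128044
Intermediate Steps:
f = -1
d(x, C) = 1 - x
Y(J, w) = (-14 + J)*(-3 + w) (Y(J, w) = (J - 14)*(w + (1 - 1*4)) = (-14 + J)*(w + (1 - 4)) = (-14 + J)*(w - 3) = (-14 + J)*(-3 + w))
(Y(-20, l(1)) + 470)*(-238) = ((42 - 14*1 - 3*(-20) - 20*1) + 470)*(-238) = ((42 - 14 + 60 - 20) + 470)*(-238) = (68 + 470)*(-238) = 538*(-238) = -128044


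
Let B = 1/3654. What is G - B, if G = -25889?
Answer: -94598407/3654 ≈ -25889.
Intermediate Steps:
B = 1/3654 ≈ 0.00027367
G - B = -25889 - 1*1/3654 = -25889 - 1/3654 = -94598407/3654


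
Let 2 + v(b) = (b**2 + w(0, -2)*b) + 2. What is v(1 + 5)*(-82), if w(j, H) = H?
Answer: -1968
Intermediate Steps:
v(b) = b**2 - 2*b (v(b) = -2 + ((b**2 - 2*b) + 2) = -2 + (2 + b**2 - 2*b) = b**2 - 2*b)
v(1 + 5)*(-82) = ((1 + 5)*(-2 + (1 + 5)))*(-82) = (6*(-2 + 6))*(-82) = (6*4)*(-82) = 24*(-82) = -1968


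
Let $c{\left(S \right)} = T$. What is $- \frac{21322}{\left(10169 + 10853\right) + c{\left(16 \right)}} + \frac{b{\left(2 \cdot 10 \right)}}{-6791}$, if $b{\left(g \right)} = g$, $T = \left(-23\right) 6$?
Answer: $- \frac{72607691}{70911622} \approx -1.0239$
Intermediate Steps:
$T = -138$
$c{\left(S \right)} = -138$
$- \frac{21322}{\left(10169 + 10853\right) + c{\left(16 \right)}} + \frac{b{\left(2 \cdot 10 \right)}}{-6791} = - \frac{21322}{\left(10169 + 10853\right) - 138} + \frac{2 \cdot 10}{-6791} = - \frac{21322}{21022 - 138} + 20 \left(- \frac{1}{6791}\right) = - \frac{21322}{20884} - \frac{20}{6791} = \left(-21322\right) \frac{1}{20884} - \frac{20}{6791} = - \frac{10661}{10442} - \frac{20}{6791} = - \frac{72607691}{70911622}$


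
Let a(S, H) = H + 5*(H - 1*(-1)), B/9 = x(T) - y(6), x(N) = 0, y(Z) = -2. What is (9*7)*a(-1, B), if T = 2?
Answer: 7119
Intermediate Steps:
B = 18 (B = 9*(0 - 1*(-2)) = 9*(0 + 2) = 9*2 = 18)
a(S, H) = 5 + 6*H (a(S, H) = H + 5*(H + 1) = H + 5*(1 + H) = H + (5 + 5*H) = 5 + 6*H)
(9*7)*a(-1, B) = (9*7)*(5 + 6*18) = 63*(5 + 108) = 63*113 = 7119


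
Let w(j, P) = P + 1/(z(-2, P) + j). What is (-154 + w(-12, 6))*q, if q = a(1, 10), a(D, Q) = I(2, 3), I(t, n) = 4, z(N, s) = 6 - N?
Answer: -593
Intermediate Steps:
a(D, Q) = 4
w(j, P) = P + 1/(8 + j) (w(j, P) = P + 1/((6 - 1*(-2)) + j) = P + 1/((6 + 2) + j) = P + 1/(8 + j))
q = 4
(-154 + w(-12, 6))*q = (-154 + (1 + 8*6 + 6*(-12))/(8 - 12))*4 = (-154 + (1 + 48 - 72)/(-4))*4 = (-154 - 1/4*(-23))*4 = (-154 + 23/4)*4 = -593/4*4 = -593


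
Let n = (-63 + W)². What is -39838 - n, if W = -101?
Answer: -66734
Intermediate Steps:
n = 26896 (n = (-63 - 101)² = (-164)² = 26896)
-39838 - n = -39838 - 1*26896 = -39838 - 26896 = -66734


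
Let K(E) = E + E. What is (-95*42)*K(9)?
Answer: -71820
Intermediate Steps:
K(E) = 2*E
(-95*42)*K(9) = (-95*42)*(2*9) = -3990*18 = -71820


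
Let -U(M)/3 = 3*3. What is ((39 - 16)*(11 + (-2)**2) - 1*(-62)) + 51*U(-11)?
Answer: -970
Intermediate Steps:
U(M) = -27 (U(M) = -9*3 = -3*9 = -27)
((39 - 16)*(11 + (-2)**2) - 1*(-62)) + 51*U(-11) = ((39 - 16)*(11 + (-2)**2) - 1*(-62)) + 51*(-27) = (23*(11 + 4) + 62) - 1377 = (23*15 + 62) - 1377 = (345 + 62) - 1377 = 407 - 1377 = -970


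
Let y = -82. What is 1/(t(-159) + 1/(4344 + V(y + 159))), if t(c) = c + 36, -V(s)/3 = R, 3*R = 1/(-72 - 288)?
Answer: -1563841/192352083 ≈ -0.0081301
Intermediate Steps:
R = -1/1080 (R = 1/(3*(-72 - 288)) = (1/3)/(-360) = (1/3)*(-1/360) = -1/1080 ≈ -0.00092593)
V(s) = 1/360 (V(s) = -3*(-1/1080) = 1/360)
t(c) = 36 + c
1/(t(-159) + 1/(4344 + V(y + 159))) = 1/((36 - 159) + 1/(4344 + 1/360)) = 1/(-123 + 1/(1563841/360)) = 1/(-123 + 360/1563841) = 1/(-192352083/1563841) = -1563841/192352083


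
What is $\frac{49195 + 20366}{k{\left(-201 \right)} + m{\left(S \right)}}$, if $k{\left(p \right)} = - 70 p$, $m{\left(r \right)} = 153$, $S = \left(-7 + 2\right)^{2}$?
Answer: $\frac{23187}{4741} \approx 4.8907$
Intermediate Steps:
$S = 25$ ($S = \left(-5\right)^{2} = 25$)
$\frac{49195 + 20366}{k{\left(-201 \right)} + m{\left(S \right)}} = \frac{49195 + 20366}{\left(-70\right) \left(-201\right) + 153} = \frac{69561}{14070 + 153} = \frac{69561}{14223} = 69561 \cdot \frac{1}{14223} = \frac{23187}{4741}$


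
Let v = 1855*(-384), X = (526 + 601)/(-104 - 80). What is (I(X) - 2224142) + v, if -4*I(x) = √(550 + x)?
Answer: -2936462 - √8702/16 ≈ -2.9365e+6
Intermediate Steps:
X = -49/8 (X = 1127/(-184) = 1127*(-1/184) = -49/8 ≈ -6.1250)
I(x) = -√(550 + x)/4
v = -712320
(I(X) - 2224142) + v = (-√(550 - 49/8)/4 - 2224142) - 712320 = (-√8702/16 - 2224142) - 712320 = (-2224142 - √8702/16) - 712320 = -2936462 - √8702/16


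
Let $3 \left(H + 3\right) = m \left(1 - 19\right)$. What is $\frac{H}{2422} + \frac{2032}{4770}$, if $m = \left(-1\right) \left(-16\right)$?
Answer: $\frac{2224637}{5776470} \approx 0.38512$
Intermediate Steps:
$m = 16$
$H = -99$ ($H = -3 + \frac{16 \left(1 - 19\right)}{3} = -3 + \frac{16 \left(-18\right)}{3} = -3 + \frac{1}{3} \left(-288\right) = -3 - 96 = -99$)
$\frac{H}{2422} + \frac{2032}{4770} = - \frac{99}{2422} + \frac{2032}{4770} = \left(-99\right) \frac{1}{2422} + 2032 \cdot \frac{1}{4770} = - \frac{99}{2422} + \frac{1016}{2385} = \frac{2224637}{5776470}$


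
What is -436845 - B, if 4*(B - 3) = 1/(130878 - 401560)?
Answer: -472987561343/1082728 ≈ -4.3685e+5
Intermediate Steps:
B = 3248183/1082728 (B = 3 + 1/(4*(130878 - 401560)) = 3 + (¼)/(-270682) = 3 + (¼)*(-1/270682) = 3 - 1/1082728 = 3248183/1082728 ≈ 3.0000)
-436845 - B = -436845 - 1*3248183/1082728 = -436845 - 3248183/1082728 = -472987561343/1082728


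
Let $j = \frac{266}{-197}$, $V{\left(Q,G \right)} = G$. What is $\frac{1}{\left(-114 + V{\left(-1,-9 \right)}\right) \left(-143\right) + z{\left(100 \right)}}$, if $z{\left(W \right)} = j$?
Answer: $\frac{197}{3464767} \approx 5.6858 \cdot 10^{-5}$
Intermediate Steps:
$j = - \frac{266}{197}$ ($j = 266 \left(- \frac{1}{197}\right) = - \frac{266}{197} \approx -1.3503$)
$z{\left(W \right)} = - \frac{266}{197}$
$\frac{1}{\left(-114 + V{\left(-1,-9 \right)}\right) \left(-143\right) + z{\left(100 \right)}} = \frac{1}{\left(-114 - 9\right) \left(-143\right) - \frac{266}{197}} = \frac{1}{\left(-123\right) \left(-143\right) - \frac{266}{197}} = \frac{1}{17589 - \frac{266}{197}} = \frac{1}{\frac{3464767}{197}} = \frac{197}{3464767}$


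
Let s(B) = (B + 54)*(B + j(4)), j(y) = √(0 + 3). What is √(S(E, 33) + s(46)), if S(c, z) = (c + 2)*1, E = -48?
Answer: √(4554 + 100*√3) ≈ 68.755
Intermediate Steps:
j(y) = √3
S(c, z) = 2 + c (S(c, z) = (2 + c)*1 = 2 + c)
s(B) = (54 + B)*(B + √3) (s(B) = (B + 54)*(B + √3) = (54 + B)*(B + √3))
√(S(E, 33) + s(46)) = √((2 - 48) + (46² + 54*46 + 54*√3 + 46*√3)) = √(-46 + (2116 + 2484 + 54*√3 + 46*√3)) = √(-46 + (4600 + 100*√3)) = √(4554 + 100*√3)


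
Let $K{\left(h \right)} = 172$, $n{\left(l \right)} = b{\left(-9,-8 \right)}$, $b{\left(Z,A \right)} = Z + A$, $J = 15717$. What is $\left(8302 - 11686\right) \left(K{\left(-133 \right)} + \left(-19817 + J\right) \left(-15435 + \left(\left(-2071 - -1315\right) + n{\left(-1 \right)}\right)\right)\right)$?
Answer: $-224876857248$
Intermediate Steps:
$b{\left(Z,A \right)} = A + Z$
$n{\left(l \right)} = -17$ ($n{\left(l \right)} = -8 - 9 = -17$)
$\left(8302 - 11686\right) \left(K{\left(-133 \right)} + \left(-19817 + J\right) \left(-15435 + \left(\left(-2071 - -1315\right) + n{\left(-1 \right)}\right)\right)\right) = \left(8302 - 11686\right) \left(172 + \left(-19817 + 15717\right) \left(-15435 - 773\right)\right) = - 3384 \left(172 - 4100 \left(-15435 + \left(\left(-2071 + 1315\right) - 17\right)\right)\right) = - 3384 \left(172 - 4100 \left(-15435 - 773\right)\right) = - 3384 \left(172 - -66452800\right) = - 3384 \left(172 + 66452800\right) = \left(-3384\right) 66452972 = -224876857248$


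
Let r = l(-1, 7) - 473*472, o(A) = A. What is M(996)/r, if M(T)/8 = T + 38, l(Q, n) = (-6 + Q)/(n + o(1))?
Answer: -66176/1786055 ≈ -0.037051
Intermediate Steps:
l(Q, n) = (-6 + Q)/(1 + n) (l(Q, n) = (-6 + Q)/(n + 1) = (-6 + Q)/(1 + n))
M(T) = 304 + 8*T (M(T) = 8*(T + 38) = 8*(38 + T) = 304 + 8*T)
r = -1786055/8 (r = (-6 - 1)/(1 + 7) - 473*472 = -7/8 - 223256 = -1786055/8 ≈ -2.2326e+5)
M(996)/r = (304 + 8*996)/(-1786055/8) = (304 + 7968)*(-8/1786055) = 8272*(-8/1786055) = -66176/1786055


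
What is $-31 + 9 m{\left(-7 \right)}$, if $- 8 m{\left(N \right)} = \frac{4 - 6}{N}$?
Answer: $- \frac{877}{28} \approx -31.321$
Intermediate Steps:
$m{\left(N \right)} = \frac{1}{4 N}$ ($m{\left(N \right)} = - \frac{\left(4 - 6\right) \frac{1}{N}}{8} = - \frac{\left(-2\right) \frac{1}{N}}{8} = \frac{1}{4 N}$)
$-31 + 9 m{\left(-7 \right)} = -31 + 9 \frac{1}{4 \left(-7\right)} = -31 + 9 \cdot \frac{1}{4} \left(- \frac{1}{7}\right) = -31 + 9 \left(- \frac{1}{28}\right) = -31 - \frac{9}{28} = - \frac{877}{28}$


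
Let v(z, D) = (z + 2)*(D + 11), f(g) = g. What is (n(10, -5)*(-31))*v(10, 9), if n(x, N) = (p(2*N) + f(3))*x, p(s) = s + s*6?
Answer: 4984800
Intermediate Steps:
p(s) = 7*s (p(s) = s + 6*s = 7*s)
n(x, N) = x*(3 + 14*N) (n(x, N) = (7*(2*N) + 3)*x = (14*N + 3)*x = (3 + 14*N)*x = x*(3 + 14*N))
v(z, D) = (2 + z)*(11 + D)
(n(10, -5)*(-31))*v(10, 9) = ((10*(3 + 14*(-5)))*(-31))*(22 + 2*9 + 11*10 + 9*10) = ((10*(3 - 70))*(-31))*(22 + 18 + 110 + 90) = ((10*(-67))*(-31))*240 = -670*(-31)*240 = 20770*240 = 4984800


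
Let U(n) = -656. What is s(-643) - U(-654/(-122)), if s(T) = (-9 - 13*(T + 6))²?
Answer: 68426640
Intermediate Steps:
s(T) = (-87 - 13*T)² (s(T) = (-9 - 13*(6 + T))² = (-9 + (-78 - 13*T))² = (-87 - 13*T)²)
s(-643) - U(-654/(-122)) = (87 + 13*(-643))² - 1*(-656) = (87 - 8359)² + 656 = (-8272)² + 656 = 68425984 + 656 = 68426640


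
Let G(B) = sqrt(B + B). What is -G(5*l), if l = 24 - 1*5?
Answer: -sqrt(190) ≈ -13.784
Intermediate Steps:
l = 19 (l = 24 - 5 = 19)
G(B) = sqrt(2)*sqrt(B) (G(B) = sqrt(2*B) = sqrt(2)*sqrt(B))
-G(5*l) = -sqrt(2)*sqrt(5*19) = -sqrt(2)*sqrt(95) = -sqrt(190)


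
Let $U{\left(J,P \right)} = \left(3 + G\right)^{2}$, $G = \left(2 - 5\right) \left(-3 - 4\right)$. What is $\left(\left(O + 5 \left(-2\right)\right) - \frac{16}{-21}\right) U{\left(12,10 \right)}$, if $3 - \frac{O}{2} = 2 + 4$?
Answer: $- \frac{61440}{7} \approx -8777.1$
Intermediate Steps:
$G = 21$ ($G = \left(-3\right) \left(-7\right) = 21$)
$O = -6$ ($O = 6 - 2 \left(2 + 4\right) = 6 - 12 = -6$)
$U{\left(J,P \right)} = 576$ ($U{\left(J,P \right)} = \left(3 + 21\right)^{2} = 24^{2} = 576$)
$\left(\left(O + 5 \left(-2\right)\right) - \frac{16}{-21}\right) U{\left(12,10 \right)} = \left(\left(-6 + 5 \left(-2\right)\right) - \frac{16}{-21}\right) 576 = \left(\left(-6 - 10\right) - - \frac{16}{21}\right) 576 = \left(-16 + \frac{16}{21}\right) 576 = \left(- \frac{320}{21}\right) 576 = - \frac{61440}{7}$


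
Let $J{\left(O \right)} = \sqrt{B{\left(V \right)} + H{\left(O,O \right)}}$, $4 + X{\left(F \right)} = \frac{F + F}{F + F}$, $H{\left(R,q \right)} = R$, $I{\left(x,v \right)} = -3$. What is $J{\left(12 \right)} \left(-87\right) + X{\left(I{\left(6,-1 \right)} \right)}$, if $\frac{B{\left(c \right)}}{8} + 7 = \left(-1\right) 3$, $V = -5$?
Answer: $-3 - 174 i \sqrt{17} \approx -3.0 - 717.42 i$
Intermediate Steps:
$B{\left(c \right)} = -80$ ($B{\left(c \right)} = -56 + 8 \left(\left(-1\right) 3\right) = -56 + 8 \left(-3\right) = -56 - 24 = -80$)
$X{\left(F \right)} = -3$ ($X{\left(F \right)} = -4 + \frac{F + F}{F + F} = -4 + \frac{2 F}{2 F} = -4 + 2 F \frac{1}{2 F} = -4 + 1 = -3$)
$J{\left(O \right)} = \sqrt{-80 + O}$
$J{\left(12 \right)} \left(-87\right) + X{\left(I{\left(6,-1 \right)} \right)} = \sqrt{-80 + 12} \left(-87\right) - 3 = \sqrt{-68} \left(-87\right) - 3 = 2 i \sqrt{17} \left(-87\right) - 3 = - 174 i \sqrt{17} - 3 = -3 - 174 i \sqrt{17}$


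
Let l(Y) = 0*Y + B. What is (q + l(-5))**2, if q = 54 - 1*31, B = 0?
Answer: 529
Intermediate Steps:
q = 23 (q = 54 - 31 = 23)
l(Y) = 0 (l(Y) = 0*Y + 0 = 0 + 0 = 0)
(q + l(-5))**2 = (23 + 0)**2 = 23**2 = 529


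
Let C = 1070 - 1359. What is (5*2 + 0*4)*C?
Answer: -2890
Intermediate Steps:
C = -289
(5*2 + 0*4)*C = (5*2 + 0*4)*(-289) = (10 + 0)*(-289) = 10*(-289) = -2890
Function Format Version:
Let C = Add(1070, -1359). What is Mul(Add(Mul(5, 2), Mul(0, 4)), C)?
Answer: -2890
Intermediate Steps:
C = -289
Mul(Add(Mul(5, 2), Mul(0, 4)), C) = Mul(Add(Mul(5, 2), Mul(0, 4)), -289) = Mul(Add(10, 0), -289) = Mul(10, -289) = -2890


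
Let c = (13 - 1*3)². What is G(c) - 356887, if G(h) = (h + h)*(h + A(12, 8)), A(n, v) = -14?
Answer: -339687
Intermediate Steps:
c = 100 (c = (13 - 3)² = 10² = 100)
G(h) = 2*h*(-14 + h) (G(h) = (h + h)*(h - 14) = (2*h)*(-14 + h) = 2*h*(-14 + h))
G(c) - 356887 = 2*100*(-14 + 100) - 356887 = 2*100*86 - 356887 = 17200 - 356887 = -339687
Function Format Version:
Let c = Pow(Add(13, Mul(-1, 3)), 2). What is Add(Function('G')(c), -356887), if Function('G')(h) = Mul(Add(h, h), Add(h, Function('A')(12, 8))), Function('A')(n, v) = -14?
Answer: -339687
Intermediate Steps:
c = 100 (c = Pow(Add(13, -3), 2) = Pow(10, 2) = 100)
Function('G')(h) = Mul(2, h, Add(-14, h)) (Function('G')(h) = Mul(Add(h, h), Add(h, -14)) = Mul(Mul(2, h), Add(-14, h)) = Mul(2, h, Add(-14, h)))
Add(Function('G')(c), -356887) = Add(Mul(2, 100, Add(-14, 100)), -356887) = Add(Mul(2, 100, 86), -356887) = Add(17200, -356887) = -339687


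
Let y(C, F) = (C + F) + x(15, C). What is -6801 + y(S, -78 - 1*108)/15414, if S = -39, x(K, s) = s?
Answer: -17471813/2569 ≈ -6801.0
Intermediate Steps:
y(C, F) = F + 2*C (y(C, F) = (C + F) + C = F + 2*C)
-6801 + y(S, -78 - 1*108)/15414 = -6801 + ((-78 - 1*108) + 2*(-39))/15414 = -6801 + ((-78 - 108) - 78)*(1/15414) = -6801 + (-186 - 78)*(1/15414) = -6801 - 264*1/15414 = -6801 - 44/2569 = -17471813/2569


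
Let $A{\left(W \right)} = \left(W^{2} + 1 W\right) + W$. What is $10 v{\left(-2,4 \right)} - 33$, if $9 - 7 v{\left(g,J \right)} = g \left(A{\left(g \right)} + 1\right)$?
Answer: $- \frac{121}{7} \approx -17.286$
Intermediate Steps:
$A{\left(W \right)} = W^{2} + 2 W$ ($A{\left(W \right)} = \left(W^{2} + W\right) + W = \left(W + W^{2}\right) + W = W^{2} + 2 W$)
$v{\left(g,J \right)} = \frac{9}{7} - \frac{g \left(1 + g \left(2 + g\right)\right)}{7}$ ($v{\left(g,J \right)} = \frac{9}{7} - \frac{g \left(g \left(2 + g\right) + 1\right)}{7} = \frac{9}{7} - \frac{g \left(1 + g \left(2 + g\right)\right)}{7}$)
$10 v{\left(-2,4 \right)} - 33 = 10 \left(\frac{9}{7} - - \frac{2}{7} - \frac{\left(-2\right)^{2} \left(2 - 2\right)}{7}\right) - 33 = 10 \left(\frac{9}{7} + \frac{2}{7} - \frac{4}{7} \cdot 0\right) - 33 = 10 \left(\frac{9}{7} + \frac{2}{7} + 0\right) - 33 = 10 \cdot \frac{11}{7} - 33 = \frac{110}{7} - 33 = - \frac{121}{7}$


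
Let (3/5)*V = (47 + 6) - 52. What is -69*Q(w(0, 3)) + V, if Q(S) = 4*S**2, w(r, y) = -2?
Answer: -3307/3 ≈ -1102.3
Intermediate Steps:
V = 5/3 (V = 5*((47 + 6) - 52)/3 = 5*(53 - 52)/3 = (5/3)*1 = 5/3 ≈ 1.6667)
-69*Q(w(0, 3)) + V = -276*(-2)**2 + 5/3 = -276*4 + 5/3 = -69*16 + 5/3 = -1104 + 5/3 = -3307/3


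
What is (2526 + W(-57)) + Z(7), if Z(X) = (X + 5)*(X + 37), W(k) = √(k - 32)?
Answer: 3054 + I*√89 ≈ 3054.0 + 9.434*I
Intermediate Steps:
W(k) = √(-32 + k)
Z(X) = (5 + X)*(37 + X)
(2526 + W(-57)) + Z(7) = (2526 + √(-32 - 57)) + (185 + 7² + 42*7) = (2526 + √(-89)) + (185 + 49 + 294) = (2526 + I*√89) + 528 = 3054 + I*√89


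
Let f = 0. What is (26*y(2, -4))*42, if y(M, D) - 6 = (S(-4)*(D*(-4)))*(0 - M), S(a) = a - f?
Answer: 146328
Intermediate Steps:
S(a) = a (S(a) = a - 1*0 = a + 0 = a)
y(M, D) = 6 - 16*D*M (y(M, D) = 6 + (-4*D*(-4))*(0 - M) = 6 + (-(-16)*D)*(-M) = 6 + (16*D)*(-M) = 6 - 16*D*M)
(26*y(2, -4))*42 = (26*(6 - 16*(-4)*2))*42 = (26*(6 + 128))*42 = (26*134)*42 = 3484*42 = 146328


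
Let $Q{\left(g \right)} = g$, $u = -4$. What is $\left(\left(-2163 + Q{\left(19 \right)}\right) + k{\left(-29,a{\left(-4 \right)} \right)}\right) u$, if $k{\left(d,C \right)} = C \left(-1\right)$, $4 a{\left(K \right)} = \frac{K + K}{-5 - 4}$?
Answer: $\frac{77192}{9} \approx 8576.9$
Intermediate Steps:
$a{\left(K \right)} = - \frac{K}{18}$ ($a{\left(K \right)} = \frac{\left(K + K\right) \frac{1}{-5 - 4}}{4} = \frac{2 K \frac{1}{-9}}{4} = \frac{2 K \left(- \frac{1}{9}\right)}{4} = \frac{\left(- \frac{2}{9}\right) K}{4} = - \frac{K}{18}$)
$k{\left(d,C \right)} = - C$
$\left(\left(-2163 + Q{\left(19 \right)}\right) + k{\left(-29,a{\left(-4 \right)} \right)}\right) u = \left(\left(-2163 + 19\right) - \left(- \frac{1}{18}\right) \left(-4\right)\right) \left(-4\right) = \left(-2144 - \frac{2}{9}\right) \left(-4\right) = \left(- \frac{19298}{9}\right) \left(-4\right) = \frac{77192}{9}$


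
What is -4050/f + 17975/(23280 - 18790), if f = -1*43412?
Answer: 19962880/4872997 ≈ 4.0966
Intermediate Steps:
f = -43412
-4050/f + 17975/(23280 - 18790) = -4050/(-43412) + 17975/(23280 - 18790) = -4050*(-1/43412) + 17975/4490 = 2025/21706 + 17975*(1/4490) = 2025/21706 + 3595/898 = 19962880/4872997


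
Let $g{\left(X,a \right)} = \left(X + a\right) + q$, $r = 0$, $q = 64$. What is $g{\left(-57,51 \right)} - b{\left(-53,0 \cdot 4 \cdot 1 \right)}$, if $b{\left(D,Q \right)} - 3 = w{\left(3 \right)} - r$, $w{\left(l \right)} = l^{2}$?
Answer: $46$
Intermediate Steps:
$g{\left(X,a \right)} = 64 + X + a$ ($g{\left(X,a \right)} = \left(X + a\right) + 64 = 64 + X + a$)
$b{\left(D,Q \right)} = 12$ ($b{\left(D,Q \right)} = 3 + \left(3^{2} - 0\right) = 3 + \left(9 + 0\right) = 3 + 9 = 12$)
$g{\left(-57,51 \right)} - b{\left(-53,0 \cdot 4 \cdot 1 \right)} = \left(64 - 57 + 51\right) - 12 = 58 - 12 = 46$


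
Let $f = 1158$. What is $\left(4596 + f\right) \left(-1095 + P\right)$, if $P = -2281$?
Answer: $-19425504$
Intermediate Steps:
$\left(4596 + f\right) \left(-1095 + P\right) = \left(4596 + 1158\right) \left(-1095 - 2281\right) = 5754 \left(-3376\right) = -19425504$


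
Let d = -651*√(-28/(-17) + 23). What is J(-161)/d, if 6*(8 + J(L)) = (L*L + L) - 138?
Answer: -12787*√7123/818307 ≈ -1.3188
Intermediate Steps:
J(L) = -31 + L/6 + L²/6 (J(L) = -8 + ((L*L + L) - 138)/6 = -8 + ((L² + L) - 138)/6 = -8 + ((L + L²) - 138)/6 = -8 + (-138 + L + L²)/6 = -8 + (-23 + L/6 + L²/6) = -31 + L/6 + L²/6)
d = -651*√7123/17 (d = -651*√(-28*(-1/17) + 23) = -651*√(28/17 + 23) = -651*√7123/17 ≈ -3231.9)
J(-161)/d = (-31 + (⅙)*(-161) + (⅙)*(-161)²)/((-651*√7123/17)) = (-31 - 161/6 + (⅙)*25921)*(-√7123/272769) = (-31 - 161/6 + 25921/6)*(-√7123/272769) = 12787*(-√7123/272769)/3 = -12787*√7123/818307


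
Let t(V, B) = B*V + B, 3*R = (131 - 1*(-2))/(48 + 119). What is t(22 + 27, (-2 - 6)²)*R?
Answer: 425600/501 ≈ 849.50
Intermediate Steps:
R = 133/501 (R = ((131 - 1*(-2))/(48 + 119))/3 = ((131 + 2)/167)/3 = (133*(1/167))/3 = (⅓)*(133/167) = 133/501 ≈ 0.26547)
t(V, B) = B + B*V
t(22 + 27, (-2 - 6)²)*R = ((-2 - 6)²*(1 + (22 + 27)))*(133/501) = ((-8)²*(1 + 49))*(133/501) = (64*50)*(133/501) = 3200*(133/501) = 425600/501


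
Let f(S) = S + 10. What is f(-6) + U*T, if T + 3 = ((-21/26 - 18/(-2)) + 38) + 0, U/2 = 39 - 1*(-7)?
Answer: 51710/13 ≈ 3977.7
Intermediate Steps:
f(S) = 10 + S
U = 92 (U = 2*(39 - 1*(-7)) = 2*(39 + 7) = 2*46 = 92)
T = 1123/26 (T = -3 + (((-21/26 - 18/(-2)) + 38) + 0) = -3 + (((-21*1/26 - 18*(-½)) + 38) + 0) = -3 + (((-21/26 + 9) + 38) + 0) = -3 + ((213/26 + 38) + 0) = -3 + (1201/26 + 0) = -3 + 1201/26 = 1123/26 ≈ 43.192)
f(-6) + U*T = (10 - 6) + 92*(1123/26) = 4 + 51658/13 = 51710/13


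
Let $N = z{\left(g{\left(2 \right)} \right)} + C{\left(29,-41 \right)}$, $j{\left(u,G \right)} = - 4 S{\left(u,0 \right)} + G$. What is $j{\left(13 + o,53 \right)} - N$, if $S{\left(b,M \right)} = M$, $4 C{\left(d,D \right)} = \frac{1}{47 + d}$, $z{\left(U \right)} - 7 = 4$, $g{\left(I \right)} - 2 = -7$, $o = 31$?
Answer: $\frac{12767}{304} \approx 41.997$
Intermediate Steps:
$g{\left(I \right)} = -5$ ($g{\left(I \right)} = 2 - 7 = -5$)
$z{\left(U \right)} = 11$ ($z{\left(U \right)} = 7 + 4 = 11$)
$C{\left(d,D \right)} = \frac{1}{4 \left(47 + d\right)}$
$j{\left(u,G \right)} = G$ ($j{\left(u,G \right)} = \left(-4\right) 0 + G = 0 + G = G$)
$N = \frac{3345}{304}$ ($N = 11 + \frac{1}{4 \left(47 + 29\right)} = 11 + \frac{1}{4 \cdot 76} = 11 + \frac{1}{4} \cdot \frac{1}{76} = 11 + \frac{1}{304} = \frac{3345}{304} \approx 11.003$)
$j{\left(13 + o,53 \right)} - N = 53 - \frac{3345}{304} = \frac{12767}{304}$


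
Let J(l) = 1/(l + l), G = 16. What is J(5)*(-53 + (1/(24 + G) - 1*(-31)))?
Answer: -879/400 ≈ -2.1975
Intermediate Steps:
J(l) = 1/(2*l)
J(5)*(-53 + (1/(24 + G) - 1*(-31))) = ((1/2)/5)*(-53 + (1/(24 + 16) - 1*(-31))) = ((1/2)*(1/5))*(-53 + (1/40 + 31)) = (-53 + (1/40 + 31))/10 = (-53 + 1241/40)/10 = (1/10)*(-879/40) = -879/400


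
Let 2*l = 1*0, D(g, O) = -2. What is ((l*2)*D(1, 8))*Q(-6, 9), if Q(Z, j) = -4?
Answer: 0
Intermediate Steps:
l = 0 (l = (1*0)/2 = (½)*0 = 0)
((l*2)*D(1, 8))*Q(-6, 9) = ((0*2)*(-2))*(-4) = (0*(-2))*(-4) = 0*(-4) = 0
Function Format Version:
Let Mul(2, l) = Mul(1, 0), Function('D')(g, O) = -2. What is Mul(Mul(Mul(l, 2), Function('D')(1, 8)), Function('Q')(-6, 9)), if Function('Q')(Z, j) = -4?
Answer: 0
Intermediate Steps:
l = 0 (l = Mul(Rational(1, 2), Mul(1, 0)) = Mul(Rational(1, 2), 0) = 0)
Mul(Mul(Mul(l, 2), Function('D')(1, 8)), Function('Q')(-6, 9)) = Mul(Mul(Mul(0, 2), -2), -4) = Mul(Mul(0, -2), -4) = Mul(0, -4) = 0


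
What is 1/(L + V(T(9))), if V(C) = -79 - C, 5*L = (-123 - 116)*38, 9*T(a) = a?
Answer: -5/9482 ≈ -0.00052731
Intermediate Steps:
T(a) = a/9
L = -9082/5 (L = ((-123 - 116)*38)/5 = (-239*38)/5 = (⅕)*(-9082) = -9082/5 ≈ -1816.4)
1/(L + V(T(9))) = 1/(-9082/5 + (-79 - 9/9)) = 1/(-9082/5 + (-79 - 1*1)) = 1/(-9082/5 + (-79 - 1)) = 1/(-9082/5 - 80) = 1/(-9482/5) = -5/9482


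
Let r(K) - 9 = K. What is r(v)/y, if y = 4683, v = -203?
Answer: -194/4683 ≈ -0.041426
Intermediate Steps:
r(K) = 9 + K
r(v)/y = (9 - 203)/4683 = -194*1/4683 = -194/4683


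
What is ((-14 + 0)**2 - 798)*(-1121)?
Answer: 674842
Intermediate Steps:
((-14 + 0)**2 - 798)*(-1121) = ((-14)**2 - 798)*(-1121) = (196 - 798)*(-1121) = -602*(-1121) = 674842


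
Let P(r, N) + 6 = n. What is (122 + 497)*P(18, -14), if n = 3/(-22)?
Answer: -83565/22 ≈ -3798.4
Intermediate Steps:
n = -3/22 (n = 3*(-1/22) = -3/22 ≈ -0.13636)
P(r, N) = -135/22 (P(r, N) = -6 - 3/22 = -135/22)
(122 + 497)*P(18, -14) = (122 + 497)*(-135/22) = 619*(-135/22) = -83565/22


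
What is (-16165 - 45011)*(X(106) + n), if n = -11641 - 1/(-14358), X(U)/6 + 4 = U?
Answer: 1614581268676/2393 ≈ 6.7471e+8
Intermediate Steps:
X(U) = -24 + 6*U
n = -167141477/14358 (n = -11641 - 1*(-1/14358) = -11641 + 1/14358 = -167141477/14358 ≈ -11641.)
(-16165 - 45011)*(X(106) + n) = (-16165 - 45011)*((-24 + 6*106) - 167141477/14358) = -61176*((-24 + 636) - 167141477/14358) = -61176*(612 - 167141477/14358) = -61176*(-158354381/14358) = 1614581268676/2393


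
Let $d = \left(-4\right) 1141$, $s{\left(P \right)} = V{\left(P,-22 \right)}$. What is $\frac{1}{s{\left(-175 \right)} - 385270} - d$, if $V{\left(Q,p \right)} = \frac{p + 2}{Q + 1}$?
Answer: $\frac{152978342633}{33518480} \approx 4564.0$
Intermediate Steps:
$V{\left(Q,p \right)} = \frac{2 + p}{1 + Q}$
$s{\left(P \right)} = - \frac{20}{1 + P}$ ($s{\left(P \right)} = \frac{2 - 22}{1 + P} = \frac{1}{1 + P} \left(-20\right) = - \frac{20}{1 + P}$)
$d = -4564$
$\frac{1}{s{\left(-175 \right)} - 385270} - d = \frac{1}{- \frac{20}{1 - 175} - 385270} - -4564 = \frac{1}{- \frac{20}{-174} - 385270} + 4564 = \frac{1}{\left(-20\right) \left(- \frac{1}{174}\right) - 385270} + 4564 = \frac{1}{\frac{10}{87} - 385270} + 4564 = \frac{1}{- \frac{33518480}{87}} + 4564 = - \frac{87}{33518480} + 4564 = \frac{152978342633}{33518480}$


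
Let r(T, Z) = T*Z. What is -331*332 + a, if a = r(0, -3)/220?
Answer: -109892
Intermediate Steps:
a = 0 (a = (0*(-3))/220 = 0*(1/220) = 0)
-331*332 + a = -331*332 + 0 = -109892 + 0 = -109892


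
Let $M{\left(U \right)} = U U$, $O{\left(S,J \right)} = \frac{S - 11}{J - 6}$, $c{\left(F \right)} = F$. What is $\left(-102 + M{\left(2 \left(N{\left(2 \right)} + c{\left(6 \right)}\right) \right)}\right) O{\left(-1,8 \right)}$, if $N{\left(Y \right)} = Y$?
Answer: $-924$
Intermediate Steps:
$O{\left(S,J \right)} = \frac{-11 + S}{-6 + J}$
$M{\left(U \right)} = U^{2}$
$\left(-102 + M{\left(2 \left(N{\left(2 \right)} + c{\left(6 \right)}\right) \right)}\right) O{\left(-1,8 \right)} = \left(-102 + \left(2 \left(2 + 6\right)\right)^{2}\right) \frac{-11 - 1}{-6 + 8} = \left(-102 + \left(2 \cdot 8\right)^{2}\right) \frac{1}{2} \left(-12\right) = \left(-102 + 16^{2}\right) \frac{1}{2} \left(-12\right) = \left(-102 + 256\right) \left(-6\right) = 154 \left(-6\right) = -924$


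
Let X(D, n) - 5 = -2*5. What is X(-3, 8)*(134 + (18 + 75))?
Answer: -1135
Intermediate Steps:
X(D, n) = -5 (X(D, n) = 5 - 2*5 = 5 - 10 = -5)
X(-3, 8)*(134 + (18 + 75)) = -5*(134 + (18 + 75)) = -5*(134 + 93) = -5*227 = -1135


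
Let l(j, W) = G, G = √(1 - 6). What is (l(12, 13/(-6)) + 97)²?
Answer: (97 + I*√5)² ≈ 9404.0 + 433.8*I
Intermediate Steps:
G = I*√5 (G = √(-5) = I*√5 ≈ 2.2361*I)
l(j, W) = I*√5
(l(12, 13/(-6)) + 97)² = (I*√5 + 97)² = (97 + I*√5)²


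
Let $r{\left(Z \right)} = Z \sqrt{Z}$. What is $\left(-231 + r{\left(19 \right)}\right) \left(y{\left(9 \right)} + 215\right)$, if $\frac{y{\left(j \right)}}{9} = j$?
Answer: $-68376 + 5624 \sqrt{19} \approx -43862.0$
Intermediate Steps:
$r{\left(Z \right)} = Z^{\frac{3}{2}}$
$y{\left(j \right)} = 9 j$
$\left(-231 + r{\left(19 \right)}\right) \left(y{\left(9 \right)} + 215\right) = \left(-231 + 19^{\frac{3}{2}}\right) \left(9 \cdot 9 + 215\right) = \left(-231 + 19 \sqrt{19}\right) \left(81 + 215\right) = \left(-231 + 19 \sqrt{19}\right) 296 = -68376 + 5624 \sqrt{19}$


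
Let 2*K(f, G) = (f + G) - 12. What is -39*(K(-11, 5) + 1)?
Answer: 312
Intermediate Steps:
K(f, G) = -6 + G/2 + f/2 (K(f, G) = ((f + G) - 12)/2 = ((G + f) - 12)/2 = (-12 + G + f)/2 = -6 + G/2 + f/2)
-39*(K(-11, 5) + 1) = -39*((-6 + (½)*5 + (½)*(-11)) + 1) = -39*((-6 + 5/2 - 11/2) + 1) = -39*(-9 + 1) = -39*(-8) = 312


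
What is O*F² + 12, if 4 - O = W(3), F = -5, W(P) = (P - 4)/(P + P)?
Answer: 697/6 ≈ 116.17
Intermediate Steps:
W(P) = (-4 + P)/(2*P) (W(P) = (-4 + P)/((2*P)) = (-4 + P)*(1/(2*P)) = (-4 + P)/(2*P))
O = 25/6 (O = 4 - (-4 + 3)/(2*3) = 4 - (-1)/(2*3) = 4 - 1*(-⅙) = 4 + ⅙ = 25/6 ≈ 4.1667)
O*F² + 12 = (25/6)*(-5)² + 12 = (25/6)*25 + 12 = 625/6 + 12 = 697/6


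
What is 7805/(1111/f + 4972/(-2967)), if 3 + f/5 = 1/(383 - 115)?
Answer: -8452463775/82125536 ≈ -102.92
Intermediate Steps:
f = -4015/268 (f = -15 + 5/(383 - 115) = -15 + 5/268 = -4015/268 ≈ -14.981)
7805/(1111/f + 4972/(-2967)) = 7805/(1111/(-4015/268) + 4972/(-2967)) = 7805/(1111*(-268/4015) + 4972*(-1/2967)) = 7805/(-27068/365 - 4972/2967) = 7805/(-82125536/1082955) = 7805*(-1082955/82125536) = -8452463775/82125536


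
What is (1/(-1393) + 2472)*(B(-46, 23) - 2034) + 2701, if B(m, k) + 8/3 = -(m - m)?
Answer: -21028466971/4179 ≈ -5.0319e+6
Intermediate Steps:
B(m, k) = -8/3 (B(m, k) = -8/3 - (m - m) = -8/3 - 1*0 = -8/3 + 0 = -8/3)
(1/(-1393) + 2472)*(B(-46, 23) - 2034) + 2701 = (1/(-1393) + 2472)*(-8/3 - 2034) + 2701 = (-1/1393 + 2472)*(-6110/3) + 2701 = (3443495/1393)*(-6110/3) + 2701 = -21039754450/4179 + 2701 = -21028466971/4179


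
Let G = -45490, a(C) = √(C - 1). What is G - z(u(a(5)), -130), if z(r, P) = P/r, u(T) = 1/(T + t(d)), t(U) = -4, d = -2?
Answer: -45750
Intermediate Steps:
a(C) = √(-1 + C)
u(T) = 1/(-4 + T) (u(T) = 1/(T - 4) = 1/(-4 + T))
G - z(u(a(5)), -130) = -45490 - (-130)/(1/(-4 + √(-1 + 5))) = -45490 - (-130)/(1/(-4 + √4)) = -45490 - (-130)/(1/(-4 + 2)) = -45490 - (-130)/(1/(-2)) = -45490 - (-130)/(-½) = -45490 - (-130)*(-2) = -45490 - 1*260 = -45490 - 260 = -45750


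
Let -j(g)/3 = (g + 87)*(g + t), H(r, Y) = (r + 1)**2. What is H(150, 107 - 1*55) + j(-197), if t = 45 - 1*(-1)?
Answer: -27029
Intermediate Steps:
t = 46 (t = 45 + 1 = 46)
H(r, Y) = (1 + r)**2
j(g) = -3*(46 + g)*(87 + g) (j(g) = -3*(g + 87)*(g + 46) = -3*(87 + g)*(46 + g) = -3*(46 + g)*(87 + g))
H(150, 107 - 1*55) + j(-197) = (1 + 150)**2 + (-12006 - 399*(-197) - 3*(-197)**2) = 151**2 + (-12006 + 78603 - 3*38809) = 22801 + (-12006 + 78603 - 116427) = 22801 - 49830 = -27029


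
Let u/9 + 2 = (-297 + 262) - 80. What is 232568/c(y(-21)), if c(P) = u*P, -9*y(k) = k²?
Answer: 33224/7371 ≈ 4.5074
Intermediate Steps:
u = -1053 (u = -18 + 9*((-297 + 262) - 80) = -18 + 9*(-35 - 80) = -18 + 9*(-115) = -18 - 1035 = -1053)
y(k) = -k²/9
c(P) = -1053*P
232568/c(y(-21)) = 232568/((-(-117)*(-21)²)) = 232568/((-(-117)*441)) = 232568/((-1053*(-49))) = 232568/51597 = 232568*(1/51597) = 33224/7371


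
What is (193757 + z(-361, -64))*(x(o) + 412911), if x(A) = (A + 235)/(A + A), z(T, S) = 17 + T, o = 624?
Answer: 33222795161677/416 ≈ 7.9862e+10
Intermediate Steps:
x(A) = (235 + A)/(2*A) (x(A) = (235 + A)/((2*A)) = (235 + A)*(1/(2*A)) = (235 + A)/(2*A))
(193757 + z(-361, -64))*(x(o) + 412911) = (193757 + (17 - 361))*((1/2)*(235 + 624)/624 + 412911) = (193757 - 344)*((1/2)*(1/624)*859 + 412911) = 193413*(859/1248 + 412911) = 193413*(515313787/1248) = 33222795161677/416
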